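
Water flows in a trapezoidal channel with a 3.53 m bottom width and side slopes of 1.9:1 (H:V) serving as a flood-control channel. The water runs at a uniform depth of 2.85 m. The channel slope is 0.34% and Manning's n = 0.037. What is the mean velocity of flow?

With bottom width b = 3.53 m and side slope z = 1.9: A = (b + zy)y = (3.53 + 1.9×2.85)×2.85 = 25.49 m²; P = b + 2y√(1+z²) = 3.53 + 2×2.85×2.147 = 15.77 m.
Hydraulic radius R = A/P = 25.49/15.77 = 1.617 m.
From Manning's equation, V = (1/n) R^(2/3) S^(1/2) = (1/0.037) × 1.617^(2/3) × 0.0034^(1/2) = 2.17 m/s.

V = 2.17 m/s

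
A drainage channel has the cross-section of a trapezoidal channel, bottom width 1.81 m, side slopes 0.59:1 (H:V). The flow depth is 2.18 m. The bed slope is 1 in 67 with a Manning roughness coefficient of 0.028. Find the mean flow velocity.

With bottom width b = 1.81 m and side slope z = 0.59: A = (b + zy)y = (1.81 + 0.59×2.18)×2.18 = 6.75 m²; P = b + 2y√(1+z²) = 1.81 + 2×2.18×1.161 = 6.872 m.
Hydraulic radius R = A/P = 6.75/6.872 = 0.9822 m.
From Manning's equation, V = (1/n) R^(2/3) S^(1/2) = (1/0.028) × 0.9822^(2/3) × 0.01493^(1/2) = 4.31 m/s.

V = 4.31 m/s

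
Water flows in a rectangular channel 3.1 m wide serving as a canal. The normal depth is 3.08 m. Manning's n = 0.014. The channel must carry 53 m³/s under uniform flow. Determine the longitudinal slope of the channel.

S = 0.0058

Flow area A = b·y = 3.1 × 3.08 = 9.548 m². Wetted perimeter P = b + 2y = 3.1 + 2×3.08 = 9.26 m.
Hydraulic radius R = A/P = 9.548/9.26 = 1.031 m.
From Manning's equation, S = [nQ / (1 A R^(2/3))]² = [0.014 × 53 / (1 × 9.548 × 1.031^(2/3))]² = 0.0058.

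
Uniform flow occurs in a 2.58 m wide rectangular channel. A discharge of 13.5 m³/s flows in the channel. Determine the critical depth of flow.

y_c = 1.41 m

For a rectangular channel, critical depth y_c = (q²/g)^(1/3) where q = Q/b = 13.5/2.58 = 5.233 m²/s.
So y_c = (5.233²/9.81)^(1/3) = 1.41 m.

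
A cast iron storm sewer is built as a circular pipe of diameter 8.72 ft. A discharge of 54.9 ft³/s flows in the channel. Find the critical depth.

y_c = 1.77 ft

At critical depth, Q² T / (g A³) = 1, i.e. A³/T = Q²/g = 54.9²/32.2 = 93.6.
At y = 1.25 ft: A³/T = 23.81 — short.
At y = 1.95 ft: A³/T = 136.4 — over.
At y = 1.77 ft: A³/T = 93.38 — close enough.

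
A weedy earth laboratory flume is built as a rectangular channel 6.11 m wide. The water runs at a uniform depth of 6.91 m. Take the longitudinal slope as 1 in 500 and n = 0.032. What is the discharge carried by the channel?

Flow area A = b·y = 6.11 × 6.91 = 42.22 m². Wetted perimeter P = b + 2y = 6.11 + 2×6.91 = 19.93 m.
Hydraulic radius R = A/P = 42.22/19.93 = 2.118 m.
Manning's equation: Q = (1/n) A R^(2/3) S^(1/2) = (1/0.032) × 42.22 × 2.118^(2/3) × 0.002^(1/2) = 97.3 m³/s.

Q = 97.3 m³/s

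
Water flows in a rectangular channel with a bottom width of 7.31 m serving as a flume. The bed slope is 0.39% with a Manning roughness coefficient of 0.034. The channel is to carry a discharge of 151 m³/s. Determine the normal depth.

Manning's equation rearranged: A R^(2/3) = nQ / (1·√S) = 0.034 × 151 / (√0.0039) = 82.21.
Try y = 6.99 m: A R^(2/3) = 91.6 — over.
Try y = 5.41 m: A R^(2/3) = 66.52 — short.
Try y = 6.4 m: A R^(2/3) = 82.14 — matches.

y_n = 6.4 m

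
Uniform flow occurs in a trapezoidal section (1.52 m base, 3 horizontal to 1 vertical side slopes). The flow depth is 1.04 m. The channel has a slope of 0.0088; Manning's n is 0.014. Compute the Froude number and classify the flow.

With bottom width b = 1.52 m and side slope z = 3: A = (b + zy)y = (1.52 + 3×1.04)×1.04 = 4.826 m²; P = b + 2y√(1+z²) = 1.52 + 2×1.04×3.162 = 8.098 m.
Hydraulic radius R = A/P = 4.826/8.098 = 0.5959 m.
V = (1/n) R^(2/3) √S = (1/0.014) × 0.5959^(2/3) × √0.0088 = 4.745 m/s. Hydraulic depth D_h = A/T = 4.826/7.76 = 0.6219 m.
Froude number Fr = V/√(g·D_h) = 4.745/√(9.81×0.6219) = 1.92, which is greater than 1, so the flow is supercritical.

supercritical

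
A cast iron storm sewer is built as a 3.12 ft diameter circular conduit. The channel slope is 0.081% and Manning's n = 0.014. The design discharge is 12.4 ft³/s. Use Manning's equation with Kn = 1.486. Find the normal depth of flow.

Manning's equation rearranged: A R^(2/3) = nQ / (1.486·√S) = 0.014 × 12.4 / (1.486 × √0.00081) = 4.105.
Trying y = 1.57 ft: A R^(2/3) = 3.274 — short.
Trying y = 1.8 ft: A R^(2/3) = 4.095 — close enough.

y_n = 1.8 ft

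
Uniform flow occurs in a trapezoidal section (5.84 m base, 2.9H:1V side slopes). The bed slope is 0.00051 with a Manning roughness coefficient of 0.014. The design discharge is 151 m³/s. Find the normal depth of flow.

Manning's equation rearranged: A R^(2/3) = nQ / (1·√S) = 0.014 × 151 / (√0.00051) = 93.61.
Try y = 2.93 m: A R^(2/3) = 61.32 — short.
Try y = 3.9 m: A R^(2/3) = 114.7 — over.
Try y = 3.56 m: A R^(2/3) = 93.73 — close enough.

y_n = 3.56 m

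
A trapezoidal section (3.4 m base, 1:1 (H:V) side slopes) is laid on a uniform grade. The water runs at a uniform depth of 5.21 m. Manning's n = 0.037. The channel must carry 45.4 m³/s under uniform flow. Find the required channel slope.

S = 0.000419

With bottom width b = 3.4 m and side slope z = 1: A = (b + zy)y = (3.4 + 1×5.21)×5.21 = 44.86 m²; P = b + 2y√(1+z²) = 3.4 + 2×5.21×1.414 = 18.14 m.
Hydraulic radius R = A/P = 44.86/18.14 = 2.473 m.
From Manning's equation, S = [nQ / (1 A R^(2/3))]² = [0.037 × 45.4 / (1 × 44.86 × 2.473^(2/3))]² = 0.000419.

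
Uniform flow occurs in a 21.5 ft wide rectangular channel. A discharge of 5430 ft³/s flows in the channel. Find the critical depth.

y_c = 12.6 ft

For a rectangular channel, critical depth y_c = (q²/g)^(1/3) where q = Q/b = 5430/21.5 = 252.6 ft²/s.
So y_c = (252.6²/32.2)^(1/3) = 12.6 ft.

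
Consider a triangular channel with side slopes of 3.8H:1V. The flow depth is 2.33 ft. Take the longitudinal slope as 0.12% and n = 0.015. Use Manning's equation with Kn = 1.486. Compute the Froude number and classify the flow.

subcritical

For a triangular section with side slope z = 3.8: A = zy² = 3.8×2.33² = 20.63 ft²; P = 2y√(1+z²) = 2×2.33×3.929 = 18.31 ft.
Hydraulic radius R = A/P = 20.63/18.31 = 1.127 ft.
V = (1.486/n) R^(2/3) √S = (1.486/0.015) × 1.127^(2/3) × √0.0012 = 3.716 ft/s. Hydraulic depth D_h = A/T = 20.63/17.71 = 1.165 ft.
Froude number Fr = V/√(g·D_h) = 3.716/√(32.2×1.165) = 0.607, which is less than 1, so the flow is subcritical.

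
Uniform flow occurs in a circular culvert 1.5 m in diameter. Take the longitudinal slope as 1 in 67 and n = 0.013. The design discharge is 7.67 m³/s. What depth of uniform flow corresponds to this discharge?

Manning's equation rearranged: A R^(2/3) = nQ / (1·√S) = 0.013 × 7.67 / (√0.01493) = 0.8162.
At y = 0.754 m: A R^(2/3) = 0.4636 — low.
At y = 1.1 m: A R^(2/3) = 0.8159 — matches.

y_n = 1.1 m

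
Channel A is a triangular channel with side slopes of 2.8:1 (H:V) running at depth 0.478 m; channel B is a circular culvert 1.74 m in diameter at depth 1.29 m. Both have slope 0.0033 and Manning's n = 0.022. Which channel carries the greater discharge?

Channel A: For a triangular section with side slope z = 2.8: A = zy² = 2.8×0.478² = 0.6398 m²; P = 2y√(1+z²) = 2×0.478×2.973 = 2.842 m. Hydraulic radius R = A/P = 0.6398/2.842 = 0.2251 m. Q_A = (1/0.022)·0.6398·0.2251^(2/3)·√0.0033 = 0.6181 m³/s.
Channel B: For a circular section of diameter D = 1.74 m at depth y = 1.29 m, the central angle is θ = 2 arccos(1 − 2y/D) = 4.149 rad. Then A = (D²/8)(θ − sin θ) = 1.89 m² and P = Dθ/2 = 3.61 m. Hydraulic radius R = A/P = 1.89/3.61 = 0.5236 m. Q_B = (1/0.022)·1.89·0.5236^(2/3)·√0.0033 = 3.207 m³/s.
Q_A = 0.6181 m³/s vs Q_B = 3.207 m³/s, so channel B carries more.

channel B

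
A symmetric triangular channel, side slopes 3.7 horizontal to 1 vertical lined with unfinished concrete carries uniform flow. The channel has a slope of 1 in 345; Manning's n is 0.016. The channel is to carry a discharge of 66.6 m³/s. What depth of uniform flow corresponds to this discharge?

Manning's equation rearranged: A R^(2/3) = nQ / (1·√S) = 0.016 × 66.6 / (√0.002899) = 19.79.
Try y = 1.59 m: A R^(2/3) = 7.841 — short.
Try y = 2.25 m: A R^(2/3) = 19.79 — close enough.

y_n = 2.25 m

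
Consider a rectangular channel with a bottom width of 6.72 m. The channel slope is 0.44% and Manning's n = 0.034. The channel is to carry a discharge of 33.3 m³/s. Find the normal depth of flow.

Manning's equation rearranged: A R^(2/3) = nQ / (1·√S) = 0.034 × 33.3 / (√0.0044) = 17.07.
Try y = 1.61 m: A R^(2/3) = 11.45 — too small.
Try y = 2.63 m: A R^(2/3) = 22.9 — too large.
Try y = 2.13 m: A R^(2/3) = 17.08 — ≈ 17.07.

y_n = 2.13 m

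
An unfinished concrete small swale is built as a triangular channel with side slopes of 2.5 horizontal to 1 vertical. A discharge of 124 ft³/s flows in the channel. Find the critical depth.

At critical depth, Q² T / (g A³) = 1, i.e. A³/T = Q²/g = 124²/32.2 = 477.5.
Try y = 3.27 ft: A³/T = 1168 — over.
Try y = 2.16 ft: A³/T = 146.9 — short.
Try y = 2.73 ft: A³/T = 473.9 — matches.

y_c = 2.73 ft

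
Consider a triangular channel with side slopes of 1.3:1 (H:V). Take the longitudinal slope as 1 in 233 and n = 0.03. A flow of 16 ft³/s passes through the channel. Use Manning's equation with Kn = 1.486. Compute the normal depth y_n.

Manning's equation rearranged: A R^(2/3) = nQ / (1.486·√S) = 0.03 × 16 / (1.486 × √0.004292) = 4.931.
Trying y = 2.47 ft: A R^(2/3) = 7.819 — high.
Trying y = 1.57 ft: A R^(2/3) = 2.335 — low.
Trying y = 2.08 ft: A R^(2/3) = 4.945 — close enough.

y_n = 2.08 ft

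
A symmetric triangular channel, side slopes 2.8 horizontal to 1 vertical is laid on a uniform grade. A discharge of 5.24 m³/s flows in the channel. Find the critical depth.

At critical depth, Q² T / (g A³) = 1, i.e. A³/T = Q²/g = 5.24²/9.81 = 2.799.
Try y = 0.662 m: A³/T = 0.4984 — short.
Try y = 0.935 m: A³/T = 2.801 — ≈ 2.799.

y_c = 0.935 m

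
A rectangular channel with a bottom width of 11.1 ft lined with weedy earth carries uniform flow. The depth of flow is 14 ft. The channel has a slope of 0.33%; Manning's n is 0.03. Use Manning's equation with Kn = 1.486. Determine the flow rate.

Flow area A = b·y = 11.1 × 14 = 155.4 ft². Wetted perimeter P = b + 2y = 11.1 + 2×14 = 39.1 ft.
Hydraulic radius R = A/P = 155.4/39.1 = 3.974 ft.
Manning's equation: Q = (1.486/n) A R^(2/3) S^(1/2) = (1.486/0.03) × 155.4 × 3.974^(2/3) × 0.0033^(1/2) = 1110 ft³/s.

Q = 1110 ft³/s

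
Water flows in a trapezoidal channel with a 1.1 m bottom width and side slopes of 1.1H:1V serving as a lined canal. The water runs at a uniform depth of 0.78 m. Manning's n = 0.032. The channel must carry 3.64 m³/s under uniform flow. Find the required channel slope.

S = 0.017

With bottom width b = 1.1 m and side slope z = 1.1: A = (b + zy)y = (1.1 + 1.1×0.78)×0.78 = 1.527 m²; P = b + 2y√(1+z²) = 1.1 + 2×0.78×1.487 = 3.419 m.
Hydraulic radius R = A/P = 1.527/3.419 = 0.4467 m.
From Manning's equation, S = [nQ / (1 A R^(2/3))]² = [0.032 × 3.64 / (1 × 1.527 × 0.4467^(2/3))]² = 0.017.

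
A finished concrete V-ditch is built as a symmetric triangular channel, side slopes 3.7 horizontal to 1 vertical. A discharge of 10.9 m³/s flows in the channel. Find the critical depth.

At critical depth, Q² T / (g A³) = 1, i.e. A³/T = Q²/g = 10.9²/9.81 = 12.11.
Try y = 0.831 m: A³/T = 2.713 — short.
Try y = 1.34 m: A³/T = 29.57 — over.
Try y = 1.12 m: A³/T = 12.06 — close enough.

y_c = 1.12 m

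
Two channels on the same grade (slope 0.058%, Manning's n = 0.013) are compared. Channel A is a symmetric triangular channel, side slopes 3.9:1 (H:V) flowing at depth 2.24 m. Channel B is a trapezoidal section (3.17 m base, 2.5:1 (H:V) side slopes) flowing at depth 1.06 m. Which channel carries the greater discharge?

channel A

Channel A: For a triangular section with side slope z = 3.9: A = zy² = 3.9×2.24² = 19.57 m²; P = 2y√(1+z²) = 2×2.24×4.026 = 18.04 m. Hydraulic radius R = A/P = 19.57/18.04 = 1.085 m. Q_A = (1/0.013)·19.57·1.085^(2/3)·√0.00058 = 38.28 m³/s.
Channel B: With bottom width b = 3.17 m and side slope z = 2.5: A = (b + zy)y = (3.17 + 2.5×1.06)×1.06 = 6.169 m²; P = b + 2y√(1+z²) = 3.17 + 2×1.06×2.693 = 8.878 m. Hydraulic radius R = A/P = 6.169/8.878 = 0.6949 m. Q_B = (1/0.013)·6.169·0.6949^(2/3)·√0.00058 = 8.966 m³/s.
Q_A = 38.28 m³/s vs Q_B = 8.966 m³/s, so channel A carries more.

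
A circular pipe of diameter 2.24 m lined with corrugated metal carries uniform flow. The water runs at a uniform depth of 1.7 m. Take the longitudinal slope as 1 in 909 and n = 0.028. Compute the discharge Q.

For a circular section of diameter D = 2.24 m at depth y = 1.7 m, the central angle is θ = 2 arccos(1 − 2y/D) = 4.23 rad. Then A = (D²/8)(θ − sin θ) = 3.209 m² and P = Dθ/2 = 4.738 m.
Hydraulic radius R = A/P = 3.209/4.738 = 0.6773 m.
Manning's equation: Q = (1/n) A R^(2/3) S^(1/2) = (1/0.028) × 3.209 × 0.6773^(2/3) × 0.0011^(1/2) = 2.93 m³/s.

Q = 2.93 m³/s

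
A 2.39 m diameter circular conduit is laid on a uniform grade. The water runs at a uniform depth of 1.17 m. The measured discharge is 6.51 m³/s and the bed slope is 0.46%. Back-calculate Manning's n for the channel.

n = 0.016

For a circular section of diameter D = 2.39 m at depth y = 1.17 m, the central angle is θ = 2 arccos(1 − 2y/D) = 3.1 rad. Then A = (D²/8)(θ − sin θ) = 2.183 m² and P = Dθ/2 = 3.704 m.
Hydraulic radius R = A/P = 2.183/3.704 = 0.5894 m.
Rearranging Manning's equation: n = (1/Q) A R^(2/3) S^(1/2) = (1/6.51) × 2.183 × 0.5894^(2/3) × √0.0046 = 0.016.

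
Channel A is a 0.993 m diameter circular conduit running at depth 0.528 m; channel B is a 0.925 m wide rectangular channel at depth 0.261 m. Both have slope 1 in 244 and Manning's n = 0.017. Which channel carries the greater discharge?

channel A

Channel A: For a circular section of diameter D = 0.993 m at depth y = 0.528 m, the central angle is θ = 2 arccos(1 − 2y/D) = 3.269 rad. Then A = (D²/8)(θ − sin θ) = 0.4185 m² and P = Dθ/2 = 1.623 m. Hydraulic radius R = A/P = 0.4185/1.623 = 0.2579 m. Q_A = (1/0.017)·0.4185·0.2579^(2/3)·√0.004098 = 0.6385 m³/s.
Channel B: Flow area A = b·y = 0.925 × 0.261 = 0.2414 m². Wetted perimeter P = b + 2y = 0.925 + 2×0.261 = 1.447 m. Hydraulic radius R = A/P = 0.2414/1.447 = 0.1668 m. Q_B = (1/0.017)·0.2414·0.1668^(2/3)·√0.004098 = 0.2755 m³/s.
Q_A = 0.6385 m³/s vs Q_B = 0.2755 m³/s, so channel A carries more.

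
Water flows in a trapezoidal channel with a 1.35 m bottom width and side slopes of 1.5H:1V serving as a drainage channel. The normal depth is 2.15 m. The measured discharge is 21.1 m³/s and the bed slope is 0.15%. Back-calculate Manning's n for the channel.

With bottom width b = 1.35 m and side slope z = 1.5: A = (b + zy)y = (1.35 + 1.5×2.15)×2.15 = 9.836 m²; P = b + 2y√(1+z²) = 1.35 + 2×2.15×1.803 = 9.102 m.
Hydraulic radius R = A/P = 9.836/9.102 = 1.081 m.
Rearranging Manning's equation: n = (1/Q) A R^(2/3) S^(1/2) = (1/21.1) × 9.836 × 1.081^(2/3) × √0.0015 = 0.019.

n = 0.019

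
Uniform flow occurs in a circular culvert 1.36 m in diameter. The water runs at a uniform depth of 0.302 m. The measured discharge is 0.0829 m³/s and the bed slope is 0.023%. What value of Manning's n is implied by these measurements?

n = 0.014

For a circular section of diameter D = 1.36 m at depth y = 0.302 m, the central angle is θ = 2 arccos(1 − 2y/D) = 1.963 rad. Then A = (D²/8)(θ − sin θ) = 0.2401 m² and P = Dθ/2 = 1.335 m.
Hydraulic radius R = A/P = 0.2401/1.335 = 0.1799 m.
Rearranging Manning's equation: n = (1/Q) A R^(2/3) S^(1/2) = (1/0.0829) × 0.2401 × 0.1799^(2/3) × √0.00023 = 0.014.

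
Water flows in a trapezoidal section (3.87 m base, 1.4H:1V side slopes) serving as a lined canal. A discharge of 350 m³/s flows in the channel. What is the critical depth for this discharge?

At critical depth, Q² T / (g A³) = 1, i.e. A³/T = Q²/g = 350²/9.81 = 12490.
At y = 6.76 m: A³/T = 32120 — over.
At y = 4.14 m: A³/T = 4145 — short.
At y = 5.41 m: A³/T = 12480 — ≈ 12490.

y_c = 5.41 m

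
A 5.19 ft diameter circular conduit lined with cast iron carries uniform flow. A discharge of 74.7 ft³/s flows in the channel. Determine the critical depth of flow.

At critical depth, Q² T / (g A³) = 1, i.e. A³/T = Q²/g = 74.7²/32.2 = 173.3.
At y = 2.92 ft: A³/T = 357.9 — too large.
At y = 1.73 ft: A³/T = 48.07 — too small.
At y = 2.42 ft: A³/T = 174.6 — close enough.

y_c = 2.42 ft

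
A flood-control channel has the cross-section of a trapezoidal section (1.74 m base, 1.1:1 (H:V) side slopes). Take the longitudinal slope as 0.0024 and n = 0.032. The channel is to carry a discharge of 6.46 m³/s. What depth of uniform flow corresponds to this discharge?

Manning's equation rearranged: A R^(2/3) = nQ / (1·√S) = 0.032 × 6.46 / (√0.0024) = 4.22.
Trying y = 1.27 m: A R^(2/3) = 3.207 — low.
Trying y = 1.75 m: A R^(2/3) = 6.083 — high.
Trying y = 1.46 m: A R^(2/3) = 4.222 — ≈ 4.22.

y_n = 1.46 m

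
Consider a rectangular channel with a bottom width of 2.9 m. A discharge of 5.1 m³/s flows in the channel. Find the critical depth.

y_c = 0.681 m

For a rectangular channel, critical depth y_c = (q²/g)^(1/3) where q = Q/b = 5.1/2.9 = 1.759 m²/s.
So y_c = (1.759²/9.81)^(1/3) = 0.681 m.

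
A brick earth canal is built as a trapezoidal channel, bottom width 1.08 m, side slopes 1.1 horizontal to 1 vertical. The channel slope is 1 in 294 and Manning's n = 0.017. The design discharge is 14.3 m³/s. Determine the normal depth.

Manning's equation rearranged: A R^(2/3) = nQ / (1·√S) = 0.017 × 14.3 / (√0.003401) = 4.168.
At y = 1.26 m: A R^(2/3) = 2.317 — too small.
At y = 2.03 m: A R^(2/3) = 6.477 — too large.
At y = 1.66 m: A R^(2/3) = 4.164 — ≈ 4.168.

y_n = 1.66 m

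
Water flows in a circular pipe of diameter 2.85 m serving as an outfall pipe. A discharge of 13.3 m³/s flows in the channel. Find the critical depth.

At critical depth, Q² T / (g A³) = 1, i.e. A³/T = Q²/g = 13.3²/9.81 = 18.03.
At y = 1.81 m: A³/T = 28.44 — high.
At y = 1.61 m: A³/T = 18.15 — ≈ 18.03.

y_c = 1.61 m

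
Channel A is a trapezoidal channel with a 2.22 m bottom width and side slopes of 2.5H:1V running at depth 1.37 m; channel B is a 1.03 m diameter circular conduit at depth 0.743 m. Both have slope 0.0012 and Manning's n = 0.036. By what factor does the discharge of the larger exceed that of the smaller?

22.8

Channel A: With bottom width b = 2.22 m and side slope z = 2.5: A = (b + zy)y = (2.22 + 2.5×1.37)×1.37 = 7.734 m²; P = b + 2y√(1+z²) = 2.22 + 2×1.37×2.693 = 9.598 m. Hydraulic radius R = A/P = 7.734/9.598 = 0.8058 m. Q_A = (1/0.036)·7.734·0.8058^(2/3)·√0.0012 = 6.444 m³/s.
Channel B: For a circular section of diameter D = 1.03 m at depth y = 0.743 m, the central angle is θ = 2 arccos(1 − 2y/D) = 4.059 rad. Then A = (D²/8)(θ − sin θ) = 0.6435 m² and P = Dθ/2 = 2.09 m. Hydraulic radius R = A/P = 0.6435/2.09 = 0.3079 m. Q_B = (1/0.036)·0.6435·0.3079^(2/3)·√0.0012 = 0.2823 m³/s.
The larger discharge is 6.444 m³/s and the smaller is 0.2823 m³/s; the ratio is 22.8.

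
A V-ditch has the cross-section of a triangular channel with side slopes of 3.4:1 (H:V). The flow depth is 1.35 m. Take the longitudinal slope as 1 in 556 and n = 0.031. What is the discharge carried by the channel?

For a triangular section with side slope z = 3.4: A = zy² = 3.4×1.35² = 6.197 m²; P = 2y√(1+z²) = 2×1.35×3.544 = 9.569 m.
Hydraulic radius R = A/P = 6.197/9.569 = 0.6476 m.
Manning's equation: Q = (1/n) A R^(2/3) S^(1/2) = (1/0.031) × 6.197 × 0.6476^(2/3) × 0.001799^(1/2) = 6.35 m³/s.

Q = 6.35 m³/s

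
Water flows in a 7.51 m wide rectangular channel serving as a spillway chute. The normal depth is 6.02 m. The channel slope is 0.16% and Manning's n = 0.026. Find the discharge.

Q = 122 m³/s

Flow area A = b·y = 7.51 × 6.02 = 45.21 m². Wetted perimeter P = b + 2y = 7.51 + 2×6.02 = 19.55 m.
Hydraulic radius R = A/P = 45.21/19.55 = 2.313 m.
Manning's equation: Q = (1/n) A R^(2/3) S^(1/2) = (1/0.026) × 45.21 × 2.313^(2/3) × 0.0016^(1/2) = 122 m³/s.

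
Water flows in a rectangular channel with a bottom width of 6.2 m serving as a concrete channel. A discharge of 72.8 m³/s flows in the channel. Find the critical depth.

y_c = 2.41 m

For a rectangular channel, critical depth y_c = (q²/g)^(1/3) where q = Q/b = 72.8/6.2 = 11.74 m²/s.
So y_c = (11.74²/9.81)^(1/3) = 2.41 m.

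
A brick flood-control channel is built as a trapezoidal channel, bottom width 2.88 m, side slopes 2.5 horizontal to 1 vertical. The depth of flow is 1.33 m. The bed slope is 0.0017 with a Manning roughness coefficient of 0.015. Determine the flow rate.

Q = 19.9 m³/s

With bottom width b = 2.88 m and side slope z = 2.5: A = (b + zy)y = (2.88 + 2.5×1.33)×1.33 = 8.253 m²; P = b + 2y√(1+z²) = 2.88 + 2×1.33×2.693 = 10.04 m.
Hydraulic radius R = A/P = 8.253/10.04 = 0.8218 m.
Manning's equation: Q = (1/n) A R^(2/3) S^(1/2) = (1/0.015) × 8.253 × 0.8218^(2/3) × 0.0017^(1/2) = 19.9 m³/s.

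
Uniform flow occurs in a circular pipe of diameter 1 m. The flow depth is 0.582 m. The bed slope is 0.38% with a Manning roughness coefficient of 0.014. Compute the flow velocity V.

For a circular section of diameter D = 1 m at depth y = 0.582 m, the central angle is θ = 2 arccos(1 − 2y/D) = 3.471 rad. Then A = (D²/8)(θ − sin θ) = 0.4743 m² and P = Dθ/2 = 1.736 m.
Hydraulic radius R = A/P = 0.4743/1.736 = 0.2733 m.
From Manning's equation, V = (1/n) R^(2/3) S^(1/2) = (1/0.014) × 0.2733^(2/3) × 0.0038^(1/2) = 1.85 m/s.

V = 1.85 m/s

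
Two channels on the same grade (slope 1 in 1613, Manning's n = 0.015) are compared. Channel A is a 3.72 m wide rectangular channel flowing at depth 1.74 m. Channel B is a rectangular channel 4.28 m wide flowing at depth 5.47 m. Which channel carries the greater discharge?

Channel A: Flow area A = b·y = 3.72 × 1.74 = 6.473 m². Wetted perimeter P = b + 2y = 3.72 + 2×1.74 = 7.2 m. Hydraulic radius R = A/P = 6.473/7.2 = 0.899 m. Q_A = (1/0.015)·6.473·0.899^(2/3)·√0.00062 = 10.01 m³/s.
Channel B: Flow area A = b·y = 4.28 × 5.47 = 23.41 m². Wetted perimeter P = b + 2y = 4.28 + 2×5.47 = 15.22 m. Hydraulic radius R = A/P = 23.41/15.22 = 1.538 m. Q_B = (1/0.015)·23.41·1.538^(2/3)·√0.00062 = 51.78 m³/s.
Q_A = 10.01 m³/s vs Q_B = 51.78 m³/s, so channel B carries more.

channel B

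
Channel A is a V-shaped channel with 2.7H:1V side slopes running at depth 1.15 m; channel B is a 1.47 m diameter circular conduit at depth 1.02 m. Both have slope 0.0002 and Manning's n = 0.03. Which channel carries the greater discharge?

Channel A: For a triangular section with side slope z = 2.7: A = zy² = 2.7×1.15² = 3.571 m²; P = 2y√(1+z²) = 2×1.15×2.879 = 6.622 m. Hydraulic radius R = A/P = 3.571/6.622 = 0.5392 m. Q_A = (1/0.03)·3.571·0.5392^(2/3)·√0.0002 = 1.115 m³/s.
Channel B: For a circular section of diameter D = 1.47 m at depth y = 1.02 m, the central angle is θ = 2 arccos(1 − 2y/D) = 3.938 rad. Then A = (D²/8)(θ − sin θ) = 1.257 m² and P = Dθ/2 = 2.894 m. Hydraulic radius R = A/P = 1.257/2.894 = 0.4342 m. Q_B = (1/0.03)·1.257·0.4342^(2/3)·√0.0002 = 0.3397 m³/s.
Q_A = 1.115 m³/s vs Q_B = 0.3397 m³/s, so channel A carries more.

channel A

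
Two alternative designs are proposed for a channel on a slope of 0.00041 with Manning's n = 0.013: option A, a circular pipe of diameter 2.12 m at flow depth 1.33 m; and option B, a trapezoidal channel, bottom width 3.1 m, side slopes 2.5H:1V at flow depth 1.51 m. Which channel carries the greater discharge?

Channel A: For a circular section of diameter D = 2.12 m at depth y = 1.33 m, the central angle is θ = 2 arccos(1 − 2y/D) = 3.657 rad. Then A = (D²/8)(θ − sin θ) = 2.331 m² and P = Dθ/2 = 3.876 m. Hydraulic radius R = A/P = 2.331/3.876 = 0.6014 m. Q_A = (1/0.013)·2.331·0.6014^(2/3)·√0.00041 = 2.587 m³/s.
Channel B: With bottom width b = 3.1 m and side slope z = 2.5: A = (b + zy)y = (3.1 + 2.5×1.51)×1.51 = 10.38 m²; P = b + 2y√(1+z²) = 3.1 + 2×1.51×2.693 = 11.23 m. Hydraulic radius R = A/P = 10.38/11.23 = 0.9243 m. Q_B = (1/0.013)·10.38·0.9243^(2/3)·√0.00041 = 15.34 m³/s.
Q_A = 2.587 m³/s vs Q_B = 15.34 m³/s, so channel B carries more.

channel B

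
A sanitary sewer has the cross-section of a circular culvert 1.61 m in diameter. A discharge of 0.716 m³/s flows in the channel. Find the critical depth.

At critical depth, Q² T / (g A³) = 1, i.e. A³/T = Q²/g = 0.716²/9.81 = 0.05226.
Trying y = 0.355 m: A³/T = 0.0277 — too small.
Trying y = 0.488 m: A³/T = 0.09559 — too large.
Trying y = 0.418 m: A³/T = 0.05239 — ≈ 0.05226.

y_c = 0.418 m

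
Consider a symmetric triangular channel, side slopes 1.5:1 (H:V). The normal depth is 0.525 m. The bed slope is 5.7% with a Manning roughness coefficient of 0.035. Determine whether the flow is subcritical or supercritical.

For a triangular section with side slope z = 1.5: A = zy² = 1.5×0.525² = 0.4134 m²; P = 2y√(1+z²) = 2×0.525×1.803 = 1.893 m.
Hydraulic radius R = A/P = 0.4134/1.893 = 0.2184 m.
V = (1/n) R^(2/3) √S = (1/0.035) × 0.2184^(2/3) × √0.057 = 2.474 m/s. Hydraulic depth D_h = A/T = 0.4134/1.575 = 0.2625 m.
Froude number Fr = V/√(g·D_h) = 2.474/√(9.81×0.2625) = 1.54, which is greater than 1, so the flow is supercritical.

supercritical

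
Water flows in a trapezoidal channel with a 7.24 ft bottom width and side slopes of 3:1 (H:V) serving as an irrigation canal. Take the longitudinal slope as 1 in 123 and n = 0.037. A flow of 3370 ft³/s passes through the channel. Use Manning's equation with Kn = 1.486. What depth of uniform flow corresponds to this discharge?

y_n = 9.23 ft

Manning's equation rearranged: A R^(2/3) = nQ / (1.486·√S) = 0.037 × 3370 / (1.486 × √0.00813) = 930.6.
At y = 11.4 ft: A R^(2/3) = 1552 — high.
At y = 7.74 ft: A R^(2/3) = 613.3 — low.
At y = 9.23 ft: A R^(2/3) = 931.8 — ≈ 930.6.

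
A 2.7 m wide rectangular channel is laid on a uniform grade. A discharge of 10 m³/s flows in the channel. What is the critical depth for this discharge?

y_c = 1.12 m

For a rectangular channel, critical depth y_c = (q²/g)^(1/3) where q = Q/b = 10/2.7 = 3.704 m²/s.
So y_c = (3.704²/9.81)^(1/3) = 1.12 m.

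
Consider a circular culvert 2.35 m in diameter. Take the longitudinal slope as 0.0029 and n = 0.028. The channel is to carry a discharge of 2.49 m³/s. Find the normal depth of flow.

y_n = 1.07 m

Manning's equation rearranged: A R^(2/3) = nQ / (1·√S) = 0.028 × 2.49 / (√0.0029) = 1.295.
Try y = 1.3 m: A R^(2/3) = 1.799 — too large.
Try y = 0.746 m: A R^(2/3) = 0.6644 — too small.
Try y = 1.07 m: A R^(2/3) = 1.294 — ≈ 1.295.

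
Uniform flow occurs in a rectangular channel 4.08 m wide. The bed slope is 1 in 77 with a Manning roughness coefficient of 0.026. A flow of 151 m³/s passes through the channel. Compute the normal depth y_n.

y_n = 6.32 m

Manning's equation rearranged: A R^(2/3) = nQ / (1·√S) = 0.026 × 151 / (√0.01299) = 34.45.
Trying y = 8.01 m: A R^(2/3) = 45.19 — too large.
Trying y = 4.82 m: A R^(2/3) = 25 — too small.
Trying y = 6.32 m: A R^(2/3) = 34.42 — matches.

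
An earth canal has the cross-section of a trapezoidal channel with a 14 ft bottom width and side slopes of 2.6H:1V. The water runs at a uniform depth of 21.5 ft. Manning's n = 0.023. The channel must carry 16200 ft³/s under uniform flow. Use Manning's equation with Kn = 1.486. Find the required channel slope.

S = 0.00111

With bottom width b = 14 ft and side slope z = 2.6: A = (b + zy)y = (14 + 2.6×21.5)×21.5 = 1503 ft²; P = b + 2y√(1+z²) = 14 + 2×21.5×2.786 = 133.8 ft.
Hydraulic radius R = A/P = 1503/133.8 = 11.23 ft.
From Manning's equation, S = [nQ / (1.486 A R^(2/3))]² = [0.023 × 16200 / (1.486 × 1503 × 11.23^(2/3))]² = 0.00111.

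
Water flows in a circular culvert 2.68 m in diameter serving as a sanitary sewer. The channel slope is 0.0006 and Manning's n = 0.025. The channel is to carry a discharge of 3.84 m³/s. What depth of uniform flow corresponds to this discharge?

Manning's equation rearranged: A R^(2/3) = nQ / (1·√S) = 0.025 × 3.84 / (√0.0006) = 3.919.
Trying y = 2.48 m: A R^(2/3) = 4.641 — too large.
Trying y = 1.49 m: A R^(2/3) = 2.574 — too small.
Trying y = 2 m: A R^(2/3) = 3.916 — close enough.

y_n = 2 m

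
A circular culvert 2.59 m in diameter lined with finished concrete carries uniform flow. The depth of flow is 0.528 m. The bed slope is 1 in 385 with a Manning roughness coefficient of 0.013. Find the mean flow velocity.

V = 1.83 m/s

For a circular section of diameter D = 2.59 m at depth y = 0.528 m, the central angle is θ = 2 arccos(1 − 2y/D) = 1.874 rad. Then A = (D²/8)(θ − sin θ) = 0.7709 m² and P = Dθ/2 = 2.427 m.
Hydraulic radius R = A/P = 0.7709/2.427 = 0.3177 m.
From Manning's equation, V = (1/n) R^(2/3) S^(1/2) = (1/0.013) × 0.3177^(2/3) × 0.002597^(1/2) = 1.83 m/s.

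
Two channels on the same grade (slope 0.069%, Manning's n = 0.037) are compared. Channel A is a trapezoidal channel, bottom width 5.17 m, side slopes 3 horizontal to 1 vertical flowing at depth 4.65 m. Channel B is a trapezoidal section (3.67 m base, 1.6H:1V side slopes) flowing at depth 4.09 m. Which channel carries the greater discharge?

channel A

Channel A: With bottom width b = 5.17 m and side slope z = 3: A = (b + zy)y = (5.17 + 3×4.65)×4.65 = 88.91 m²; P = b + 2y√(1+z²) = 5.17 + 2×4.65×3.162 = 34.58 m. Hydraulic radius R = A/P = 88.91/34.58 = 2.571 m. Q_A = (1/0.037)·88.91·2.571^(2/3)·√0.00069 = 118.5 m³/s.
Channel B: With bottom width b = 3.67 m and side slope z = 1.6: A = (b + zy)y = (3.67 + 1.6×4.09)×4.09 = 41.78 m²; P = b + 2y√(1+z²) = 3.67 + 2×4.09×1.887 = 19.1 m. Hydraulic radius R = A/P = 41.78/19.1 = 2.187 m. Q_B = (1/0.037)·41.78·2.187^(2/3)·√0.00069 = 49.97 m³/s.
Q_A = 118.5 m³/s vs Q_B = 49.97 m³/s, so channel A carries more.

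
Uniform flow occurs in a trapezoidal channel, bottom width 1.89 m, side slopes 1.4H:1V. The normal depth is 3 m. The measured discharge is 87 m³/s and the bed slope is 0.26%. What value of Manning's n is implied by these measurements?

With bottom width b = 1.89 m and side slope z = 1.4: A = (b + zy)y = (1.89 + 1.4×3)×3 = 18.27 m²; P = b + 2y√(1+z²) = 1.89 + 2×3×1.72 = 12.21 m.
Hydraulic radius R = A/P = 18.27/12.21 = 1.496 m.
Rearranging Manning's equation: n = (1/Q) A R^(2/3) S^(1/2) = (1/87) × 18.27 × 1.496^(2/3) × √0.0026 = 0.014.

n = 0.014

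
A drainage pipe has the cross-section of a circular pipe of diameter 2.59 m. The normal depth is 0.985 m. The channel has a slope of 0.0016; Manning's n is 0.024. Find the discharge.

For a circular section of diameter D = 2.59 m at depth y = 0.985 m, the central angle is θ = 2 arccos(1 − 2y/D) = 2.658 rad. Then A = (D²/8)(θ − sin θ) = 1.839 m² and P = Dθ/2 = 3.442 m.
Hydraulic radius R = A/P = 1.839/3.442 = 0.5343 m.
Manning's equation: Q = (1/n) A R^(2/3) S^(1/2) = (1/0.024) × 1.839 × 0.5343^(2/3) × 0.0016^(1/2) = 2.02 m³/s.

Q = 2.02 m³/s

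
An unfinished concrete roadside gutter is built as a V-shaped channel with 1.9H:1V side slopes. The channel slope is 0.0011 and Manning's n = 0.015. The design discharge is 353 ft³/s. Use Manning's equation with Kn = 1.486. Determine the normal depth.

y_n = 5.57 ft

Manning's equation rearranged: A R^(2/3) = nQ / (1.486·√S) = 0.015 × 353 / (1.486 × √0.0011) = 107.4.
At y = 4.14 ft: A R^(2/3) = 48.75 — low.
At y = 5.57 ft: A R^(2/3) = 107.6 — close enough.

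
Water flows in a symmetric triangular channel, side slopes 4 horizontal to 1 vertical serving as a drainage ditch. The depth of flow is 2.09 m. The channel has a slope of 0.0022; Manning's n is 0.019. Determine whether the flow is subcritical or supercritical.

subcritical

For a triangular section with side slope z = 4: A = zy² = 4×2.09² = 17.47 m²; P = 2y√(1+z²) = 2×2.09×4.123 = 17.23 m.
Hydraulic radius R = A/P = 17.47/17.23 = 1.014 m.
V = (1/n) R^(2/3) √S = (1/0.019) × 1.014^(2/3) × √0.0022 = 2.491 m/s. Hydraulic depth D_h = A/T = 17.47/16.72 = 1.045 m.
Froude number Fr = V/√(g·D_h) = 2.491/√(9.81×1.045) = 0.778, which is less than 1, so the flow is subcritical.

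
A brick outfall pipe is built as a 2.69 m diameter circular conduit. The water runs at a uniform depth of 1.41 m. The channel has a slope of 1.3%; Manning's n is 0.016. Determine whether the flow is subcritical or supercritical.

supercritical

For a circular section of diameter D = 2.69 m at depth y = 1.41 m, the central angle is θ = 2 arccos(1 − 2y/D) = 3.238 rad. Then A = (D²/8)(θ − sin θ) = 3.016 m² and P = Dθ/2 = 4.355 m.
Hydraulic radius R = A/P = 3.016/4.355 = 0.6925 m.
V = (1/n) R^(2/3) √S = (1/0.016) × 0.6925^(2/3) × √0.013 = 5.578 m/s. Hydraulic depth D_h = A/T = 3.016/2.687 = 1.123 m.
Froude number Fr = V/√(g·D_h) = 5.578/√(9.81×1.123) = 1.68, which is greater than 1, so the flow is supercritical.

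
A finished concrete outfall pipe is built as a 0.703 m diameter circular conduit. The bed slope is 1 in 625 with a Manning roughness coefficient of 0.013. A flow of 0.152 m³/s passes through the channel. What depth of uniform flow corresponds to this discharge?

Manning's equation rearranged: A R^(2/3) = nQ / (1·√S) = 0.013 × 0.152 / (√0.0016) = 0.0494.
Trying y = 0.243 m: A R^(2/3) = 0.03128 — low.
Trying y = 0.353 m: A R^(2/3) = 0.06133 — high.
Trying y = 0.312 m: A R^(2/3) = 0.0495 — ≈ 0.0494.

y_n = 0.312 m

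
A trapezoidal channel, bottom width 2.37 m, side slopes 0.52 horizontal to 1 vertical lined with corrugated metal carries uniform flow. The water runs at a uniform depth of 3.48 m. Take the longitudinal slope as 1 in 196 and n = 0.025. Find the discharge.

Q = 52.6 m³/s

With bottom width b = 2.37 m and side slope z = 0.52: A = (b + zy)y = (2.37 + 0.52×3.48)×3.48 = 14.55 m²; P = b + 2y√(1+z²) = 2.37 + 2×3.48×1.127 = 10.21 m.
Hydraulic radius R = A/P = 14.55/10.21 = 1.424 m.
Manning's equation: Q = (1/n) A R^(2/3) S^(1/2) = (1/0.025) × 14.55 × 1.424^(2/3) × 0.005102^(1/2) = 52.6 m³/s.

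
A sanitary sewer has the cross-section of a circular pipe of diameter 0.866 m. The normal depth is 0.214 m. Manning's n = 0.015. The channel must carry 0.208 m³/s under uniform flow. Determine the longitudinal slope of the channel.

For a circular section of diameter D = 0.866 m at depth y = 0.214 m, the central angle is θ = 2 arccos(1 − 2y/D) = 2.081 rad. Then A = (D²/8)(θ − sin θ) = 0.1133 m² and P = Dθ/2 = 0.9011 m.
Hydraulic radius R = A/P = 0.1133/0.9011 = 0.1257 m.
From Manning's equation, S = [nQ / (1 A R^(2/3))]² = [0.015 × 0.208 / (1 × 0.1133 × 0.1257^(2/3))]² = 0.012.

S = 0.012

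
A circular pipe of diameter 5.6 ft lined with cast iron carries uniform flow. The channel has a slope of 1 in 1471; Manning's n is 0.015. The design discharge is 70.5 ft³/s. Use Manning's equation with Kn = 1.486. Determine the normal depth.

Manning's equation rearranged: A R^(2/3) = nQ / (1.486·√S) = 0.015 × 70.5 / (1.486 × √0.0006798) = 27.29.
At y = 4.48 ft: A R^(2/3) = 30.13 — high.
At y = 3.59 ft: A R^(2/3) = 22.86 — low.
At y = 4.1 ft: A R^(2/3) = 27.31 — matches.

y_n = 4.1 ft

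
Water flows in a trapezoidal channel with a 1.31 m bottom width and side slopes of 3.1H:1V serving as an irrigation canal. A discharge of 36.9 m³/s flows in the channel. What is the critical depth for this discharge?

y_c = 1.76 m

At critical depth, Q² T / (g A³) = 1, i.e. A³/T = Q²/g = 36.9²/9.81 = 138.8.
Try y = 1.44 m: A³/T = 56.14 — short.
Try y = 2.15 m: A³/T = 344.3 — over.
Try y = 1.76 m: A³/T = 138.2 — matches.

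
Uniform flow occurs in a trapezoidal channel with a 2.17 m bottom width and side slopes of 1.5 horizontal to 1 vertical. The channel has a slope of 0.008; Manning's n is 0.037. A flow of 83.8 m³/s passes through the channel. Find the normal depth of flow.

y_n = 3.37 m

Manning's equation rearranged: A R^(2/3) = nQ / (1·√S) = 0.037 × 83.8 / (√0.008) = 34.67.
At y = 2.92 m: A R^(2/3) = 25.13 — low.
At y = 3.83 m: A R^(2/3) = 46.46 — high.
At y = 3.37 m: A R^(2/3) = 34.68 — matches.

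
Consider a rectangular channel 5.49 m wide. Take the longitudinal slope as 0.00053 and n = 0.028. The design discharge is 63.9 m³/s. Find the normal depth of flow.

y_n = 8.67 m

Manning's equation rearranged: A R^(2/3) = nQ / (1·√S) = 0.028 × 63.9 / (√0.00053) = 77.72.
Trying y = 9.4 m: A R^(2/3) = 85.29 — too large.
Trying y = 7.43 m: A R^(2/3) = 64.85 — too small.
Trying y = 8.67 m: A R^(2/3) = 77.68 — ≈ 77.72.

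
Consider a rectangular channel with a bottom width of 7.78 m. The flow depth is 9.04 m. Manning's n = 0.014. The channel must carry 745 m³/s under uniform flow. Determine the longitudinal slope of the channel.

Flow area A = b·y = 7.78 × 9.04 = 70.33 m². Wetted perimeter P = b + 2y = 7.78 + 2×9.04 = 25.86 m.
Hydraulic radius R = A/P = 70.33/25.86 = 2.72 m.
From Manning's equation, S = [nQ / (1 A R^(2/3))]² = [0.014 × 745 / (1 × 70.33 × 2.72^(2/3))]² = 0.00579.

S = 0.00579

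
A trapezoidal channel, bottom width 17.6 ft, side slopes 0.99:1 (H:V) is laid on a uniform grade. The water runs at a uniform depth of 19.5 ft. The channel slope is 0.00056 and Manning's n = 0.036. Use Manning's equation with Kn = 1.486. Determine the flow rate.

Q = 3250 ft³/s

With bottom width b = 17.6 ft and side slope z = 0.99: A = (b + zy)y = (17.6 + 0.99×19.5)×19.5 = 719.6 ft²; P = b + 2y√(1+z²) = 17.6 + 2×19.5×1.407 = 72.48 ft.
Hydraulic radius R = A/P = 719.6/72.48 = 9.929 ft.
Manning's equation: Q = (1.486/n) A R^(2/3) S^(1/2) = (1.486/0.036) × 719.6 × 9.929^(2/3) × 0.00056^(1/2) = 3250 ft³/s.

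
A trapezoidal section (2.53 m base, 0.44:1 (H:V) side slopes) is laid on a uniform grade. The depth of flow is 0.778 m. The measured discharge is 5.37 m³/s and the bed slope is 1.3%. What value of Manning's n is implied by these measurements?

With bottom width b = 2.53 m and side slope z = 0.44: A = (b + zy)y = (2.53 + 0.44×0.778)×0.778 = 2.235 m²; P = b + 2y√(1+z²) = 2.53 + 2×0.778×1.093 = 4.23 m.
Hydraulic radius R = A/P = 2.235/4.23 = 0.5283 m.
Rearranging Manning's equation: n = (1/Q) A R^(2/3) S^(1/2) = (1/5.37) × 2.235 × 0.5283^(2/3) × √0.013 = 0.031.

n = 0.031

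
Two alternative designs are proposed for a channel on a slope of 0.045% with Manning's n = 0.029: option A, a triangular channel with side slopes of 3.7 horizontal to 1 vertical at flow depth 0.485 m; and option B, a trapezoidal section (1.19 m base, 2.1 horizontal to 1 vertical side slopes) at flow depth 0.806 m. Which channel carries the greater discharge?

channel B

Channel A: For a triangular section with side slope z = 3.7: A = zy² = 3.7×0.485² = 0.8703 m²; P = 2y√(1+z²) = 2×0.485×3.833 = 3.718 m. Hydraulic radius R = A/P = 0.8703/3.718 = 0.2341 m. Q_A = (1/0.029)·0.8703·0.2341^(2/3)·√0.00045 = 0.2418 m³/s.
Channel B: With bottom width b = 1.19 m and side slope z = 2.1: A = (b + zy)y = (1.19 + 2.1×0.806)×0.806 = 2.323 m²; P = b + 2y√(1+z²) = 1.19 + 2×0.806×2.326 = 4.939 m. Hydraulic radius R = A/P = 2.323/4.939 = 0.4704 m. Q_B = (1/0.029)·2.323·0.4704^(2/3)·√0.00045 = 1.028 m³/s.
Q_A = 0.2418 m³/s vs Q_B = 1.028 m³/s, so channel B carries more.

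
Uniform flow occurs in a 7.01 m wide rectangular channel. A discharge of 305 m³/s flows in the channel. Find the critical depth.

For a rectangular channel, critical depth y_c = (q²/g)^(1/3) where q = Q/b = 305/7.01 = 43.51 m²/s.
So y_c = (43.51²/9.81)^(1/3) = 5.78 m.

y_c = 5.78 m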